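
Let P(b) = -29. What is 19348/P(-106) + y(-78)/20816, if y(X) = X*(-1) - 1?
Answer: -402745735/603664 ≈ -667.17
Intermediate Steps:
y(X) = -1 - X (y(X) = -X - 1 = -1 - X)
19348/P(-106) + y(-78)/20816 = 19348/(-29) + (-1 - 1*(-78))/20816 = 19348*(-1/29) + (-1 + 78)*(1/20816) = -19348/29 + 77*(1/20816) = -19348/29 + 77/20816 = -402745735/603664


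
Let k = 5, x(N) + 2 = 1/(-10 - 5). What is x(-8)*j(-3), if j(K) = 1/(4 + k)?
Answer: -31/135 ≈ -0.22963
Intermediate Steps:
x(N) = -31/15 (x(N) = -2 + 1/(-10 - 5) = -2 + 1/(-15) = -2 - 1/15 = -31/15)
j(K) = ⅑ (j(K) = 1/(4 + 5) = 1/9 = ⅑)
x(-8)*j(-3) = -31/15*⅑ = -31/135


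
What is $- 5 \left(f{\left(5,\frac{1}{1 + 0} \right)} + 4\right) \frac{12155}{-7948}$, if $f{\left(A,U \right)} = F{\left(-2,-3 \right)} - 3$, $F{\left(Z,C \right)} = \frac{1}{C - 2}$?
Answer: $\frac{12155}{1987} \approx 6.1173$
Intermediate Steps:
$F{\left(Z,C \right)} = \frac{1}{-2 + C}$
$f{\left(A,U \right)} = - \frac{16}{5}$ ($f{\left(A,U \right)} = \frac{1}{-2 - 3} - 3 = \frac{1}{-5} - 3 = - \frac{1}{5} - 3 = - \frac{16}{5}$)
$- 5 \left(f{\left(5,\frac{1}{1 + 0} \right)} + 4\right) \frac{12155}{-7948} = - 5 \left(- \frac{16}{5} + 4\right) \frac{12155}{-7948} = \left(-5\right) \frac{4}{5} \cdot 12155 \left(- \frac{1}{7948}\right) = \left(-4\right) \left(- \frac{12155}{7948}\right) = \frac{12155}{1987}$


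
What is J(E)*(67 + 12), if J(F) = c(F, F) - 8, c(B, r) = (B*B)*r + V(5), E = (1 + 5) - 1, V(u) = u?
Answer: 9638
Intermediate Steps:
E = 5 (E = 6 - 1 = 5)
c(B, r) = 5 + r*B² (c(B, r) = (B*B)*r + 5 = B²*r + 5 = r*B² + 5 = 5 + r*B²)
J(F) = -3 + F³ (J(F) = (5 + F*F²) - 8 = (5 + F³) - 8 = -3 + F³)
J(E)*(67 + 12) = (-3 + 5³)*(67 + 12) = (-3 + 125)*79 = 122*79 = 9638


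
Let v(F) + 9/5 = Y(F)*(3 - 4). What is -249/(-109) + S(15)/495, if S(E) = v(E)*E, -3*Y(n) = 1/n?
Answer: 72209/32373 ≈ 2.2305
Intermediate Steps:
Y(n) = -1/(3*n)
v(F) = -9/5 + 1/(3*F) (v(F) = -9/5 + (-1/(3*F))*(3 - 4) = -9/5 - 1/(3*F)*(-1) = -9/5 + 1/(3*F))
S(E) = ⅓ - 9*E/5 (S(E) = ((5 - 27*E)/(15*E))*E = ⅓ - 9*E/5)
-249/(-109) + S(15)/495 = -249/(-109) + (⅓ - 9/5*15)/495 = -249*(-1/109) + (⅓ - 27)*(1/495) = 249/109 - 80/3*1/495 = 249/109 - 16/297 = 72209/32373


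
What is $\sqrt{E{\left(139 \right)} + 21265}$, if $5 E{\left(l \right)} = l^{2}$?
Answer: $\frac{\sqrt{628230}}{5} \approx 158.52$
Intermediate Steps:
$E{\left(l \right)} = \frac{l^{2}}{5}$
$\sqrt{E{\left(139 \right)} + 21265} = \sqrt{\frac{139^{2}}{5} + 21265} = \sqrt{\frac{1}{5} \cdot 19321 + 21265} = \sqrt{\frac{19321}{5} + 21265} = \sqrt{\frac{125646}{5}} = \frac{\sqrt{628230}}{5}$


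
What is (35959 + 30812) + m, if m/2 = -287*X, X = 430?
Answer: -180049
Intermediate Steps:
m = -246820 (m = 2*(-287*430) = 2*(-123410) = -246820)
(35959 + 30812) + m = (35959 + 30812) - 246820 = 66771 - 246820 = -180049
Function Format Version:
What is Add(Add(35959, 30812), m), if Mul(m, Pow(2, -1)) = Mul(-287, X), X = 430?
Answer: -180049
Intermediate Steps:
m = -246820 (m = Mul(2, Mul(-287, 430)) = Mul(2, -123410) = -246820)
Add(Add(35959, 30812), m) = Add(Add(35959, 30812), -246820) = Add(66771, -246820) = -180049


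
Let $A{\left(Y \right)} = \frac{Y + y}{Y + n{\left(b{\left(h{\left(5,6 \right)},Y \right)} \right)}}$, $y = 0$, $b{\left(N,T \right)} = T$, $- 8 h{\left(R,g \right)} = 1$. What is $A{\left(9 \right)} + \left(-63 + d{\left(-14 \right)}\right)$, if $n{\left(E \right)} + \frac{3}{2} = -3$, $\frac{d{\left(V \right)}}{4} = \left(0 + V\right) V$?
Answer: $723$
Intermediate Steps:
$h{\left(R,g \right)} = - \frac{1}{8}$ ($h{\left(R,g \right)} = \left(- \frac{1}{8}\right) 1 = - \frac{1}{8}$)
$d{\left(V \right)} = 4 V^{2}$ ($d{\left(V \right)} = 4 \left(0 + V\right) V = 4 V V = 4 V^{2}$)
$n{\left(E \right)} = - \frac{9}{2}$ ($n{\left(E \right)} = - \frac{3}{2} - 3 = - \frac{9}{2}$)
$A{\left(Y \right)} = \frac{Y}{- \frac{9}{2} + Y}$ ($A{\left(Y \right)} = \frac{Y + 0}{Y - \frac{9}{2}} = \frac{Y}{- \frac{9}{2} + Y}$)
$A{\left(9 \right)} + \left(-63 + d{\left(-14 \right)}\right) = 2 \cdot 9 \frac{1}{-9 + 2 \cdot 9} - \left(63 - 4 \left(-14\right)^{2}\right) = 2 \cdot 9 \frac{1}{-9 + 18} + \left(-63 + 4 \cdot 196\right) = 2 \cdot 9 \cdot \frac{1}{9} + \left(-63 + 784\right) = 2 \cdot 9 \cdot \frac{1}{9} + 721 = 2 + 721 = 723$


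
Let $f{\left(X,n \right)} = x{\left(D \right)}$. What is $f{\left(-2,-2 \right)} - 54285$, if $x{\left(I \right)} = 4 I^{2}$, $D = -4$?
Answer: $-54221$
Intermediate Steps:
$f{\left(X,n \right)} = 64$ ($f{\left(X,n \right)} = 4 \left(-4\right)^{2} = 4 \cdot 16 = 64$)
$f{\left(-2,-2 \right)} - 54285 = 64 - 54285 = -54221$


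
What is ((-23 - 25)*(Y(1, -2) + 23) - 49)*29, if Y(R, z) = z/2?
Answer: -32045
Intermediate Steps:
Y(R, z) = z/2 (Y(R, z) = z*(½) = z/2)
((-23 - 25)*(Y(1, -2) + 23) - 49)*29 = ((-23 - 25)*((½)*(-2) + 23) - 49)*29 = (-48*(-1 + 23) - 49)*29 = (-48*22 - 49)*29 = (-1056 - 49)*29 = -1105*29 = -32045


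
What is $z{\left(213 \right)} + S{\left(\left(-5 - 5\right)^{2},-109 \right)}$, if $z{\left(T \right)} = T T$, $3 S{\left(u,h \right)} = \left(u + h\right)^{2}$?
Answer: $45396$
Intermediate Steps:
$S{\left(u,h \right)} = \frac{\left(h + u\right)^{2}}{3}$ ($S{\left(u,h \right)} = \frac{\left(u + h\right)^{2}}{3} = \frac{\left(h + u\right)^{2}}{3}$)
$z{\left(T \right)} = T^{2}$
$z{\left(213 \right)} + S{\left(\left(-5 - 5\right)^{2},-109 \right)} = 213^{2} + \frac{\left(-109 + \left(-5 - 5\right)^{2}\right)^{2}}{3} = 45369 + \frac{\left(-109 + \left(-10\right)^{2}\right)^{2}}{3} = 45369 + \frac{\left(-109 + 100\right)^{2}}{3} = 45369 + \frac{\left(-9\right)^{2}}{3} = 45369 + \frac{1}{3} \cdot 81 = 45369 + 27 = 45396$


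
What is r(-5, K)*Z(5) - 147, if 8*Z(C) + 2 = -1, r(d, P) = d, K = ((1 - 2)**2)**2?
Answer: -1161/8 ≈ -145.13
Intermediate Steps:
K = 1 (K = ((-1)**2)**2 = 1**2 = 1)
Z(C) = -3/8 (Z(C) = -1/4 + (1/8)*(-1) = -1/4 - 1/8 = -3/8)
r(-5, K)*Z(5) - 147 = -5*(-3/8) - 147 = 15/8 - 147 = -1161/8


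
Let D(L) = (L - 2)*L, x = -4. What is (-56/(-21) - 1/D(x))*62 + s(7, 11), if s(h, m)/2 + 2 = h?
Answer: 691/4 ≈ 172.75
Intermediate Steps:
D(L) = L*(-2 + L) (D(L) = (-2 + L)*L = L*(-2 + L))
s(h, m) = -4 + 2*h
(-56/(-21) - 1/D(x))*62 + s(7, 11) = (-56/(-21) - 1/((-4*(-2 - 4))))*62 + (-4 + 2*7) = (-56*(-1/21) - 1/((-4*(-6))))*62 + (-4 + 14) = (8/3 - 1/24)*62 + 10 = (21/8)*62 + 10 = 651/4 + 10 = 691/4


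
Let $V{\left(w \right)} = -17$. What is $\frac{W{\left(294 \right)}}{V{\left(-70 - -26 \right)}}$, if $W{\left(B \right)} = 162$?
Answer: $- \frac{162}{17} \approx -9.5294$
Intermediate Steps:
$\frac{W{\left(294 \right)}}{V{\left(-70 - -26 \right)}} = \frac{162}{-17} = 162 \left(- \frac{1}{17}\right) = - \frac{162}{17}$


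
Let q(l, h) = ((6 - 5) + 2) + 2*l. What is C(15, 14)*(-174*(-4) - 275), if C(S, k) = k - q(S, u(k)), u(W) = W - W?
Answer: -7999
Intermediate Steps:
u(W) = 0
q(l, h) = 3 + 2*l (q(l, h) = (1 + 2) + 2*l = 3 + 2*l)
C(S, k) = -3 + k - 2*S (C(S, k) = k - (3 + 2*S) = k + (-3 - 2*S) = -3 + k - 2*S)
C(15, 14)*(-174*(-4) - 275) = (-3 + 14 - 2*15)*(-174*(-4) - 275) = (-3 + 14 - 30)*(696 - 275) = -19*421 = -7999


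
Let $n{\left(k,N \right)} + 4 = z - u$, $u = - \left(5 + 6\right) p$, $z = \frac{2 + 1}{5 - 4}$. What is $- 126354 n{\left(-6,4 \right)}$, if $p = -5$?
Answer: $7075824$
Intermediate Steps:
$z = 3$ ($z = \frac{3}{1} = 3 \cdot 1 = 3$)
$u = 55$ ($u = - \left(5 + 6\right) \left(-5\right) = - 11 \left(-5\right) = \left(-1\right) \left(-55\right) = 55$)
$n{\left(k,N \right)} = -56$ ($n{\left(k,N \right)} = -4 + \left(3 - 55\right) = -4 - 52 = -56$)
$- 126354 n{\left(-6,4 \right)} = \left(-126354\right) \left(-56\right) = 7075824$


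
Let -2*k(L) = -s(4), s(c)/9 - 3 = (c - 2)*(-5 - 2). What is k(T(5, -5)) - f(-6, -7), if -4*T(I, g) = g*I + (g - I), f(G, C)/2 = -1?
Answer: -95/2 ≈ -47.500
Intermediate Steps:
f(G, C) = -2 (f(G, C) = 2*(-1) = -2)
s(c) = 153 - 63*c (s(c) = 27 + 9*((c - 2)*(-5 - 2)) = 27 + 9*((-2 + c)*(-7)) = 27 + 9*(14 - 7*c) = 27 + (126 - 63*c) = 153 - 63*c)
T(I, g) = -g/4 + I/4 - I*g/4 (T(I, g) = -(g*I + (g - I))/4 = -(I*g + (g - I))/4 = -(g - I + I*g)/4 = -g/4 + I/4 - I*g/4)
k(L) = -99/2 (k(L) = -(-1)*(153 - 63*4)/2 = -(-1)*(153 - 252)/2 = -(-1)*(-99)/2 = -½*99 = -99/2)
k(T(5, -5)) - f(-6, -7) = -99/2 - 1*(-2) = -99/2 + 2 = -95/2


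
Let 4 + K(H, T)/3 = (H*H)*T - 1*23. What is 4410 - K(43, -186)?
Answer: 1036233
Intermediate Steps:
K(H, T) = -81 + 3*T*H² (K(H, T) = -12 + 3*((H*H)*T - 1*23) = -12 + 3*(H²*T - 23) = -12 + 3*(T*H² - 23) = -12 + 3*(-23 + T*H²) = -12 + (-69 + 3*T*H²) = -81 + 3*T*H²)
4410 - K(43, -186) = 4410 - (-81 + 3*(-186)*43²) = 4410 - (-81 + 3*(-186)*1849) = 4410 - (-81 - 1031742) = 4410 - 1*(-1031823) = 4410 + 1031823 = 1036233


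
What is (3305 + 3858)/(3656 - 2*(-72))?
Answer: 377/200 ≈ 1.8850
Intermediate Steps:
(3305 + 3858)/(3656 - 2*(-72)) = 7163/(3656 + 144) = 7163/3800 = 7163*(1/3800) = 377/200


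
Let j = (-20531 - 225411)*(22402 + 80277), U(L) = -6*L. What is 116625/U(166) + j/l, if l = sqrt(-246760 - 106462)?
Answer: -38875/332 + 12626539309*I*sqrt(353222)/176611 ≈ -117.09 + 4.249e+7*I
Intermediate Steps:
j = -25253078618 (j = -245942*102679 = -25253078618)
l = I*sqrt(353222) (l = sqrt(-353222) = I*sqrt(353222) ≈ 594.33*I)
116625/U(166) + j/l = 116625/((-6*166)) - 25253078618*(-I*sqrt(353222)/353222) = 116625/(-996) - (-12626539309)*I*sqrt(353222)/176611 = 116625*(-1/996) + 12626539309*I*sqrt(353222)/176611 = -38875/332 + 12626539309*I*sqrt(353222)/176611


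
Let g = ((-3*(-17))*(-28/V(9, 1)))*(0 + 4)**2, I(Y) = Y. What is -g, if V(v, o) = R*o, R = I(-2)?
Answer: -11424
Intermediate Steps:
R = -2
V(v, o) = -2*o
g = 11424 (g = ((-3*(-17))*(-28/((-2*1))))*(0 + 4)**2 = (51*(-28/(-2)))*4**2 = (51*(-28*(-1/2)))*16 = (51*14)*16 = 714*16 = 11424)
-g = -1*11424 = -11424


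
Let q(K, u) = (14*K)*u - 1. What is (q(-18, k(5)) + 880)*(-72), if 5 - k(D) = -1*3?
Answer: 81864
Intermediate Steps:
k(D) = 8 (k(D) = 5 - (-1)*3 = 5 - 1*(-3) = 5 + 3 = 8)
q(K, u) = -1 + 14*K*u (q(K, u) = 14*K*u - 1 = -1 + 14*K*u)
(q(-18, k(5)) + 880)*(-72) = ((-1 + 14*(-18)*8) + 880)*(-72) = ((-1 - 2016) + 880)*(-72) = (-2017 + 880)*(-72) = -1137*(-72) = 81864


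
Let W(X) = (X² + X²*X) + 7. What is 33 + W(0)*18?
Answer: 159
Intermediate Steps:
W(X) = 7 + X² + X³ (W(X) = (X² + X³) + 7 = 7 + X² + X³)
33 + W(0)*18 = 33 + (7 + 0² + 0³)*18 = 33 + (7 + 0 + 0)*18 = 33 + 7*18 = 33 + 126 = 159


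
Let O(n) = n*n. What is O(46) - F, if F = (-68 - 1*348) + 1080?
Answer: 1452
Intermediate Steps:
O(n) = n²
F = 664 (F = (-68 - 348) + 1080 = -416 + 1080 = 664)
O(46) - F = 46² - 1*664 = 2116 - 664 = 1452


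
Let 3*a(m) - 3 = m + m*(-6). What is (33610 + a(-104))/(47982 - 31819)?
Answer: 14479/6927 ≈ 2.0902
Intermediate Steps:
a(m) = 1 - 5*m/3 (a(m) = 1 + (m + m*(-6))/3 = 1 + (m - 6*m)/3 = 1 + (-5*m)/3 = 1 - 5*m/3)
(33610 + a(-104))/(47982 - 31819) = (33610 + (1 - 5/3*(-104)))/(47982 - 31819) = (33610 + (1 + 520/3))/16163 = (33610 + 523/3)*(1/16163) = (101353/3)*(1/16163) = 14479/6927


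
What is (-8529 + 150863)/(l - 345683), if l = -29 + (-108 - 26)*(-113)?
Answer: -71167/165285 ≈ -0.43057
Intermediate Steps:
l = 15113 (l = -29 - 134*(-113) = -29 + 15142 = 15113)
(-8529 + 150863)/(l - 345683) = (-8529 + 150863)/(15113 - 345683) = 142334/(-330570) = 142334*(-1/330570) = -71167/165285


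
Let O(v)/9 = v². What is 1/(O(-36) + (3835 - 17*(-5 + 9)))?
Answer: 1/15431 ≈ 6.4805e-5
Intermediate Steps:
O(v) = 9*v²
1/(O(-36) + (3835 - 17*(-5 + 9))) = 1/(9*(-36)² + (3835 - 17*(-5 + 9))) = 1/(9*1296 + (3835 - 17*4)) = 1/(11664 + (3835 - 1*68)) = 1/(11664 + (3835 - 68)) = 1/(11664 + 3767) = 1/15431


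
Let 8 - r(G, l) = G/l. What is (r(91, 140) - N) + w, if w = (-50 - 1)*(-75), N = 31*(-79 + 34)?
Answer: 104547/20 ≈ 5227.4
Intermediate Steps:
r(G, l) = 8 - G/l
N = -1395 (N = 31*(-45) = -1395)
w = 3825 (w = -51*(-75) = 3825)
(r(91, 140) - N) + w = ((8 - 1*91/140) - 1*(-1395)) + 3825 = ((8 - 1*91*1/140) + 1395) + 3825 = ((8 - 13/20) + 1395) + 3825 = (147/20 + 1395) + 3825 = 28047/20 + 3825 = 104547/20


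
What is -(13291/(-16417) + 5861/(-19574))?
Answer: 356378071/321346358 ≈ 1.1090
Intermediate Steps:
-(13291/(-16417) + 5861/(-19574)) = -(13291*(-1/16417) + 5861*(-1/19574)) = -(-13291/16417 - 5861/19574) = -1*(-356378071/321346358) = 356378071/321346358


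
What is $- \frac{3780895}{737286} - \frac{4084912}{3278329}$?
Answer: $- \frac{15406766153287}{2417066075094} \approx -6.3742$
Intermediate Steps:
$- \frac{3780895}{737286} - \frac{4084912}{3278329} = - \frac{15406766153287}{2417066075094}$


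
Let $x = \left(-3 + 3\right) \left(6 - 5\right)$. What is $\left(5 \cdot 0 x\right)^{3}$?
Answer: $0$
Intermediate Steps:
$x = 0$ ($x = 0 \cdot 1 = 0$)
$\left(5 \cdot 0 x\right)^{3} = \left(5 \cdot 0 \cdot 0\right)^{3} = \left(0 \cdot 0\right)^{3} = 0^{3} = 0$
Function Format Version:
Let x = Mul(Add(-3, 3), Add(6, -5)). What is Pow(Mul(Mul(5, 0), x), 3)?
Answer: 0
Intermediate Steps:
x = 0 (x = Mul(0, 1) = 0)
Pow(Mul(Mul(5, 0), x), 3) = Pow(Mul(Mul(5, 0), 0), 3) = Pow(Mul(0, 0), 3) = Pow(0, 3) = 0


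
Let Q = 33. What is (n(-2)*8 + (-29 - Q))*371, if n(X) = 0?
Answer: -23002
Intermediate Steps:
(n(-2)*8 + (-29 - Q))*371 = (0*8 + (-29 - 1*33))*371 = (0 + (-29 - 33))*371 = (0 - 62)*371 = -62*371 = -23002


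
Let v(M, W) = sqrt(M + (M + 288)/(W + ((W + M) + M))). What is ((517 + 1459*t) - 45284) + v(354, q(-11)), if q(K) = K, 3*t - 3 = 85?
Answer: -5909/3 + 27*sqrt(1169)/49 ≈ -1950.8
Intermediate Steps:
t = 88/3 (t = 1 + (1/3)*85 = 1 + 85/3 = 88/3 ≈ 29.333)
v(M, W) = sqrt(M + (288 + M)/(2*M + 2*W)) (v(M, W) = sqrt(M + (288 + M)/(W + ((M + W) + M))) = sqrt(M + (288 + M)/(W + (W + 2*M))) = sqrt(M + (288 + M)/(2*M + 2*W)))
((517 + 1459*t) - 45284) + v(354, q(-11)) = ((517 + 1459*(88/3)) - 45284) + sqrt(2)*sqrt((288 + 354 + 2*354*(354 - 11))/(354 - 11))/2 = ((517 + 128392/3) - 45284) + sqrt(2)*sqrt((288 + 354 + 2*354*343)/343)/2 = (129943/3 - 45284) + sqrt(2)*sqrt((288 + 354 + 242844)/343)/2 = -5909/3 + sqrt(2)*sqrt((1/343)*243486)/2 = -5909/3 + sqrt(2)*sqrt(243486/343)/2 = -5909/3 + sqrt(2)*(27*sqrt(2338)/49)/2 = -5909/3 + 27*sqrt(1169)/49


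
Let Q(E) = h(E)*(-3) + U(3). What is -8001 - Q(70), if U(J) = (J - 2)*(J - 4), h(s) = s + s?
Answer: -7580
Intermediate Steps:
h(s) = 2*s
U(J) = (-4 + J)*(-2 + J) (U(J) = (-2 + J)*(-4 + J) = (-4 + J)*(-2 + J))
Q(E) = -1 - 6*E (Q(E) = (2*E)*(-3) + (8 + 3² - 6*3) = -6*E + (8 + 9 - 18) = -6*E - 1 = -1 - 6*E)
-8001 - Q(70) = -8001 - (-1 - 6*70) = -8001 - (-1 - 420) = -8001 - 1*(-421) = -8001 + 421 = -7580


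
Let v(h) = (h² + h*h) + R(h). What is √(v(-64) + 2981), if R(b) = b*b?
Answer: √15269 ≈ 123.57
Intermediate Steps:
R(b) = b²
v(h) = 3*h² (v(h) = (h² + h*h) + h² = (h² + h²) + h² = 2*h² + h² = 3*h²)
√(v(-64) + 2981) = √(3*(-64)² + 2981) = √(3*4096 + 2981) = √(12288 + 2981) = √15269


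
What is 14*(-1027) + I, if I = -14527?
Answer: -28905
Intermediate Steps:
14*(-1027) + I = 14*(-1027) - 14527 = -14378 - 14527 = -28905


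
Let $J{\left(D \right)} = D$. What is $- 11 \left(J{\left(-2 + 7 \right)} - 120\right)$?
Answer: $1265$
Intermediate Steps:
$- 11 \left(J{\left(-2 + 7 \right)} - 120\right) = - 11 \left(\left(-2 + 7\right) - 120\right) = - 11 \left(5 - 120\right) = \left(-11\right) \left(-115\right) = 1265$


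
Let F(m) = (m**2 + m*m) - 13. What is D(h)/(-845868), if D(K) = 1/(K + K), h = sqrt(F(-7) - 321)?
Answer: I*sqrt(59)/199624848 ≈ 3.8478e-8*I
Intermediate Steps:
F(m) = -13 + 2*m**2 (F(m) = (m**2 + m**2) - 13 = 2*m**2 - 13 = -13 + 2*m**2)
h = 2*I*sqrt(59) (h = sqrt((-13 + 2*(-7)**2) - 321) = sqrt((-13 + 2*49) - 321) = sqrt((-13 + 98) - 321) = sqrt(85 - 321) = sqrt(-236) = 2*I*sqrt(59) ≈ 15.362*I)
D(K) = 1/(2*K)
D(h)/(-845868) = (1/(2*((2*I*sqrt(59)))))/(-845868) = ((-I*sqrt(59)/118)/2)*(-1/845868) = -I*sqrt(59)/236*(-1/845868) = I*sqrt(59)/199624848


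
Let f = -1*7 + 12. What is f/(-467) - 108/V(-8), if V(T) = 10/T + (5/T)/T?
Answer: 1075843/11675 ≈ 92.149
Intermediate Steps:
f = 5 (f = -7 + 12 = 5)
V(T) = 5/T² + 10/T (V(T) = 10/T + 5/T² = 5/T² + 10/T)
f/(-467) - 108/V(-8) = 5/(-467) - 108*64/(5*(1 + 2*(-8))) = 5*(-1/467) - 108*64/(5*(1 - 16)) = -5/467 - 108/(5*(1/64)*(-15)) = -5/467 - 108/(-75/64) = -5/467 - 108*(-64/75) = -5/467 + 2304/25 = 1075843/11675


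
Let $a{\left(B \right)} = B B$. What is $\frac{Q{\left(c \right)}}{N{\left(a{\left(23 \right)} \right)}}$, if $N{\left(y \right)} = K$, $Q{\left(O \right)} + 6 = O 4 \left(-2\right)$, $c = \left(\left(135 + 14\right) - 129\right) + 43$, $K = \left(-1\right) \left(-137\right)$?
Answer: $- \frac{510}{137} \approx -3.7226$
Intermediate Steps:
$K = 137$
$a{\left(B \right)} = B^{2}$
$c = 63$ ($c = \left(149 - 129\right) + 43 = 20 + 43 = 63$)
$Q{\left(O \right)} = -6 - 8 O$ ($Q{\left(O \right)} = -6 + O 4 \left(-2\right) = -6 + 4 O \left(-2\right) = -6 - 8 O$)
$N{\left(y \right)} = 137$
$\frac{Q{\left(c \right)}}{N{\left(a{\left(23 \right)} \right)}} = \frac{-6 - 504}{137} = \left(-6 - 504\right) \frac{1}{137} = \left(-510\right) \frac{1}{137} = - \frac{510}{137}$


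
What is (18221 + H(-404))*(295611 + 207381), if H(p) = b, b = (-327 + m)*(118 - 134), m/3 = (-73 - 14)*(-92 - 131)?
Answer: -456613622640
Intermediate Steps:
m = 58203 (m = 3*((-73 - 14)*(-92 - 131)) = 3*(-87*(-223)) = 3*19401 = 58203)
b = -926016 (b = (-327 + 58203)*(118 - 134) = 57876*(-16) = -926016)
H(p) = -926016
(18221 + H(-404))*(295611 + 207381) = (18221 - 926016)*(295611 + 207381) = -907795*502992 = -456613622640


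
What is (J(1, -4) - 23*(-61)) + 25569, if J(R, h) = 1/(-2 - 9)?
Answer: 296691/11 ≈ 26972.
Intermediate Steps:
J(R, h) = -1/11 (J(R, h) = 1/(-11) = -1/11)
(J(1, -4) - 23*(-61)) + 25569 = (-1/11 - 23*(-61)) + 25569 = (-1/11 + 1403) + 25569 = 15432/11 + 25569 = 296691/11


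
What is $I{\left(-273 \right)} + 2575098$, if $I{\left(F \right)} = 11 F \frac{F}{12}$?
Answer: $\frac{10573665}{4} \approx 2.6434 \cdot 10^{6}$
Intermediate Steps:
$I{\left(F \right)} = \frac{11 F^{2}}{12}$ ($I{\left(F \right)} = 11 F F \frac{1}{12} = 11 F \frac{F}{12} = \frac{11 F^{2}}{12}$)
$I{\left(-273 \right)} + 2575098 = \frac{11 \left(-273\right)^{2}}{12} + 2575098 = \frac{11}{12} \cdot 74529 + 2575098 = \frac{273273}{4} + 2575098 = \frac{10573665}{4}$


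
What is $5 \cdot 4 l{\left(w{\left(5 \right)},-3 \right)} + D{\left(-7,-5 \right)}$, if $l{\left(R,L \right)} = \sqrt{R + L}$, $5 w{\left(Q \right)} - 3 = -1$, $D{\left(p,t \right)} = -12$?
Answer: $-12 + 4 i \sqrt{65} \approx -12.0 + 32.249 i$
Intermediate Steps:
$w{\left(Q \right)} = \frac{2}{5}$ ($w{\left(Q \right)} = \frac{3}{5} + \frac{1}{5} \left(-1\right) = \frac{3}{5} - \frac{1}{5} = \frac{2}{5}$)
$l{\left(R,L \right)} = \sqrt{L + R}$
$5 \cdot 4 l{\left(w{\left(5 \right)},-3 \right)} + D{\left(-7,-5 \right)} = 5 \cdot 4 \sqrt{-3 + \frac{2}{5}} - 12 = 20 \sqrt{- \frac{13}{5}} - 12 = 20 \frac{i \sqrt{65}}{5} - 12 = 4 i \sqrt{65} - 12 = -12 + 4 i \sqrt{65}$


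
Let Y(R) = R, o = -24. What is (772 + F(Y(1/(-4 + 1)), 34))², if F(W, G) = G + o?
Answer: 611524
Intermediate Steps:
F(W, G) = -24 + G (F(W, G) = G - 24 = -24 + G)
(772 + F(Y(1/(-4 + 1)), 34))² = (772 + (-24 + 34))² = (772 + 10)² = 782² = 611524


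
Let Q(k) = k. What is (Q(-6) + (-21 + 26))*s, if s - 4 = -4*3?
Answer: 8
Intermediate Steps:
s = -8 (s = 4 - 4*3 = 4 - 12 = -8)
(Q(-6) + (-21 + 26))*s = (-6 + (-21 + 26))*(-8) = (-6 + 5)*(-8) = -1*(-8) = 8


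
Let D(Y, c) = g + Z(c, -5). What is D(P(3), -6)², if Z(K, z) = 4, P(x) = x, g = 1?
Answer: 25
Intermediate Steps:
D(Y, c) = 5 (D(Y, c) = 1 + 4 = 5)
D(P(3), -6)² = 5² = 25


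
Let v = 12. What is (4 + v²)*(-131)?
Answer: -19388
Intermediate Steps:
(4 + v²)*(-131) = (4 + 12²)*(-131) = (4 + 144)*(-131) = 148*(-131) = -19388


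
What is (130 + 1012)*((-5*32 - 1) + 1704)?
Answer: 1762106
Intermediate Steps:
(130 + 1012)*((-5*32 - 1) + 1704) = 1142*((-160 - 1) + 1704) = 1142*(-161 + 1704) = 1142*1543 = 1762106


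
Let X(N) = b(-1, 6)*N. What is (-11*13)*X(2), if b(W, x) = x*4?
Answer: -6864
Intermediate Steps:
b(W, x) = 4*x
X(N) = 24*N (X(N) = (4*6)*N = 24*N)
(-11*13)*X(2) = (-11*13)*(24*2) = -143*48 = -6864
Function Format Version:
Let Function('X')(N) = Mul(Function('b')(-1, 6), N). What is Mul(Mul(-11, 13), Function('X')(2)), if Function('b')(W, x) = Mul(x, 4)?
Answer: -6864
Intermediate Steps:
Function('b')(W, x) = Mul(4, x)
Function('X')(N) = Mul(24, N) (Function('X')(N) = Mul(Mul(4, 6), N) = Mul(24, N))
Mul(Mul(-11, 13), Function('X')(2)) = Mul(Mul(-11, 13), Mul(24, 2)) = Mul(-143, 48) = -6864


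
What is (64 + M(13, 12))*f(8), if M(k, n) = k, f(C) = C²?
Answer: 4928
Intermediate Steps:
(64 + M(13, 12))*f(8) = (64 + 13)*8² = 77*64 = 4928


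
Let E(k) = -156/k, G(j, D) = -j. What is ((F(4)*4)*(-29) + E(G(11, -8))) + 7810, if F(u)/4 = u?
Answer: 65650/11 ≈ 5968.2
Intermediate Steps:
F(u) = 4*u
((F(4)*4)*(-29) + E(G(11, -8))) + 7810 = (((4*4)*4)*(-29) - 156/((-1*11))) + 7810 = ((16*4)*(-29) - 156/(-11)) + 7810 = (64*(-29) - 156*(-1/11)) + 7810 = (-1856 + 156/11) + 7810 = -20260/11 + 7810 = 65650/11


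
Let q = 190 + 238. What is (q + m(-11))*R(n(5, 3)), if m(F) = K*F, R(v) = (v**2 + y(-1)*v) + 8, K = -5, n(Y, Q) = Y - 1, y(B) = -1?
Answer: 9660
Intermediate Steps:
n(Y, Q) = -1 + Y
R(v) = 8 + v**2 - v (R(v) = (v**2 - v) + 8 = 8 + v**2 - v)
m(F) = -5*F
q = 428
(q + m(-11))*R(n(5, 3)) = (428 - 5*(-11))*(8 + (-1 + 5)**2 - (-1 + 5)) = (428 + 55)*(8 + 4**2 - 1*4) = 483*(8 + 16 - 4) = 483*20 = 9660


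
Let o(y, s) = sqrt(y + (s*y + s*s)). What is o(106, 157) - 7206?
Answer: -7206 + sqrt(41397) ≈ -7002.5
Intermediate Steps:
o(y, s) = sqrt(y + s**2 + s*y) (o(y, s) = sqrt(y + (s*y + s**2)) = sqrt(y + (s**2 + s*y)) = sqrt(y + s**2 + s*y))
o(106, 157) - 7206 = sqrt(106 + 157**2 + 157*106) - 7206 = sqrt(106 + 24649 + 16642) - 7206 = sqrt(41397) - 7206 = -7206 + sqrt(41397)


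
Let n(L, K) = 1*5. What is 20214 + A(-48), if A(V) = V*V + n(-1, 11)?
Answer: 22523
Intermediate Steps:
n(L, K) = 5
A(V) = 5 + V² (A(V) = V*V + 5 = V² + 5 = 5 + V²)
20214 + A(-48) = 20214 + (5 + (-48)²) = 20214 + (5 + 2304) = 20214 + 2309 = 22523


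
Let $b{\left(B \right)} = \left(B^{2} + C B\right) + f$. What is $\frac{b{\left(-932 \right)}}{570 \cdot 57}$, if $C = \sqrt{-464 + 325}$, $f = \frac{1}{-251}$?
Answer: $\frac{218024623}{8154990} - \frac{466 i \sqrt{139}}{16245} \approx 26.735 - 0.3382 i$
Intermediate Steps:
$f = - \frac{1}{251} \approx -0.0039841$
$C = i \sqrt{139}$ ($C = \sqrt{-139} = i \sqrt{139} \approx 11.79 i$)
$b{\left(B \right)} = - \frac{1}{251} + B^{2} + i B \sqrt{139}$ ($b{\left(B \right)} = \left(B^{2} + i \sqrt{139} B\right) - \frac{1}{251} = \left(B^{2} + i B \sqrt{139}\right) - \frac{1}{251} = - \frac{1}{251} + B^{2} + i B \sqrt{139}$)
$\frac{b{\left(-932 \right)}}{570 \cdot 57} = \frac{- \frac{1}{251} + \left(-932\right)^{2} + i \left(-932\right) \sqrt{139}}{570 \cdot 57} = \frac{- \frac{1}{251} + 868624 - 932 i \sqrt{139}}{32490} = \left(\frac{218024623}{251} - 932 i \sqrt{139}\right) \frac{1}{32490} = \frac{218024623}{8154990} - \frac{466 i \sqrt{139}}{16245}$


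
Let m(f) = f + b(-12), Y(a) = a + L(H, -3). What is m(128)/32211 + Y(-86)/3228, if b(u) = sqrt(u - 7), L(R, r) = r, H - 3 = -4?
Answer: -817865/34659036 + I*sqrt(19)/32211 ≈ -0.023597 + 0.00013532*I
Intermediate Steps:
H = -1 (H = 3 - 4 = -1)
Y(a) = -3 + a (Y(a) = a - 3 = -3 + a)
b(u) = sqrt(-7 + u)
m(f) = f + I*sqrt(19) (m(f) = f + sqrt(-7 - 12) = f + sqrt(-19) = f + I*sqrt(19))
m(128)/32211 + Y(-86)/3228 = (128 + I*sqrt(19))/32211 + (-3 - 86)/3228 = (128 + I*sqrt(19))*(1/32211) - 89*1/3228 = (128/32211 + I*sqrt(19)/32211) - 89/3228 = -817865/34659036 + I*sqrt(19)/32211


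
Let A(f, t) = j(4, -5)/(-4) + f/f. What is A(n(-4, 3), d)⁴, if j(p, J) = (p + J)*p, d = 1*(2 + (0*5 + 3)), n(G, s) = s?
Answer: 16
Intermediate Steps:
d = 5 (d = 1*(2 + (0 + 3)) = 1*(2 + 3) = 1*5 = 5)
j(p, J) = p*(J + p) (j(p, J) = (J + p)*p = p*(J + p))
A(f, t) = 2 (A(f, t) = (4*(-5 + 4))/(-4) + f/f = (4*(-1))*(-¼) + 1 = -4*(-¼) + 1 = 1 + 1 = 2)
A(n(-4, 3), d)⁴ = 2⁴ = 16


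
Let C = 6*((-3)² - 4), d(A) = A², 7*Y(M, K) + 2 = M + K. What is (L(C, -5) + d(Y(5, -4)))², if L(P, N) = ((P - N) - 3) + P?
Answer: 9235521/2401 ≈ 3846.5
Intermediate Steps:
Y(M, K) = -2/7 + K/7 + M/7 (Y(M, K) = -2/7 + (M + K)/7 = -2/7 + (K + M)/7 = -2/7 + (K/7 + M/7) = -2/7 + K/7 + M/7)
C = 30 (C = 6*(9 - 4) = 6*5 = 30)
L(P, N) = -3 - N + 2*P (L(P, N) = (-3 + P - N) + P = -3 - N + 2*P)
(L(C, -5) + d(Y(5, -4)))² = ((-3 - 1*(-5) + 2*30) + (-2/7 + (⅐)*(-4) + (⅐)*5)²)² = ((-3 + 5 + 60) + (-2/7 - 4/7 + 5/7)²)² = (62 + (-⅐)²)² = (62 + 1/49)² = (3039/49)² = 9235521/2401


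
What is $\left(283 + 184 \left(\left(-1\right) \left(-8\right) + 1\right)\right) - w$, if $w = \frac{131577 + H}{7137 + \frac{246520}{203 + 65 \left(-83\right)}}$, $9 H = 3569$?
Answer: $\frac{39761451830}{20704941} \approx 1920.4$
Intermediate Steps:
$H = \frac{3569}{9}$ ($H = \frac{1}{9} \cdot 3569 = \frac{3569}{9} \approx 396.56$)
$w = \frac{385428769}{20704941}$ ($w = \frac{131577 + \frac{3569}{9}}{7137 + \frac{246520}{203 + 65 \left(-83\right)}} = \frac{1187762}{9 \left(7137 + \frac{246520}{203 - 5395}\right)} = \frac{1187762}{9 \left(7137 + \frac{246520}{-5192}\right)} = \frac{1187762}{9 \left(7137 + 246520 \left(- \frac{1}{5192}\right)\right)} = \frac{1187762}{9 \left(7137 - \frac{30815}{649}\right)} = \frac{1187762}{9 \cdot \frac{4601098}{649}} = \frac{1187762}{9} \cdot \frac{649}{4601098} = \frac{385428769}{20704941} \approx 18.615$)
$\left(283 + 184 \left(\left(-1\right) \left(-8\right) + 1\right)\right) - w = \left(283 + 184 \left(\left(-1\right) \left(-8\right) + 1\right)\right) - \frac{385428769}{20704941} = \left(283 + 184 \left(8 + 1\right)\right) - \frac{385428769}{20704941} = \left(283 + 184 \cdot 9\right) - \frac{385428769}{20704941} = \left(283 + 1656\right) - \frac{385428769}{20704941} = 1939 - \frac{385428769}{20704941} = \frac{39761451830}{20704941}$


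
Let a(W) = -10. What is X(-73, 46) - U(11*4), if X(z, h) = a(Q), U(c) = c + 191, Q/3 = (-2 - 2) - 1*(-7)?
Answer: -245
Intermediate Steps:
Q = 9 (Q = 3*((-2 - 2) - 1*(-7)) = 3*(-4 + 7) = 3*3 = 9)
U(c) = 191 + c
X(z, h) = -10
X(-73, 46) - U(11*4) = -10 - (191 + 11*4) = -10 - (191 + 44) = -10 - 1*235 = -10 - 235 = -245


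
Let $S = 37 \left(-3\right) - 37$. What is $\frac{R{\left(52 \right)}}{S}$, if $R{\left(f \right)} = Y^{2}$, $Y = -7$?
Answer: $- \frac{49}{148} \approx -0.33108$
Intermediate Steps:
$R{\left(f \right)} = 49$ ($R{\left(f \right)} = \left(-7\right)^{2} = 49$)
$S = -148$ ($S = -111 - 37 = -148$)
$\frac{R{\left(52 \right)}}{S} = \frac{49}{-148} = 49 \left(- \frac{1}{148}\right) = - \frac{49}{148}$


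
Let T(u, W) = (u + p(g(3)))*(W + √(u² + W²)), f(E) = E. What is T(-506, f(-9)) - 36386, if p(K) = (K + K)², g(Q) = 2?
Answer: -31976 - 490*√256117 ≈ -2.7996e+5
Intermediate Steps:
p(K) = 4*K² (p(K) = (2*K)² = 4*K²)
T(u, W) = (16 + u)*(W + √(W² + u²)) (T(u, W) = (u + 4*2²)*(W + √(u² + W²)) = (u + 4*4)*(W + √(W² + u²)) = (u + 16)*(W + √(W² + u²)) = (16 + u)*(W + √(W² + u²)))
T(-506, f(-9)) - 36386 = (16*(-9) + 16*√((-9)² + (-506)²) - 9*(-506) - 506*√((-9)² + (-506)²)) - 36386 = (-144 + 16*√(81 + 256036) + 4554 - 506*√(81 + 256036)) - 36386 = (-144 + 16*√256117 + 4554 - 506*√256117) - 36386 = (4410 - 490*√256117) - 36386 = -31976 - 490*√256117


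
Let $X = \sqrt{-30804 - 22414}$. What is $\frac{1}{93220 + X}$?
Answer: $\frac{790}{73644251} - \frac{i \sqrt{53218}}{8690021618} \approx 1.0727 \cdot 10^{-5} - 2.6547 \cdot 10^{-8} i$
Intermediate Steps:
$X = i \sqrt{53218}$ ($X = \sqrt{-53218} = i \sqrt{53218} \approx 230.69 i$)
$\frac{1}{93220 + X} = \frac{1}{93220 + i \sqrt{53218}}$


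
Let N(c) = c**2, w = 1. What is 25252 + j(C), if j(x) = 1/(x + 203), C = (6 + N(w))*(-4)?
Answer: 4419101/175 ≈ 25252.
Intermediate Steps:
C = -28 (C = (6 + 1**2)*(-4) = (6 + 1)*(-4) = 7*(-4) = -28)
j(x) = 1/(203 + x)
25252 + j(C) = 25252 + 1/(203 - 28) = 25252 + 1/175 = 4419101/175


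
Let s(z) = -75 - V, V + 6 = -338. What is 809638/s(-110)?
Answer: 809638/269 ≈ 3009.8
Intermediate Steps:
V = -344 (V = -6 - 338 = -344)
s(z) = 269 (s(z) = -75 - 1*(-344) = -75 + 344 = 269)
809638/s(-110) = 809638/269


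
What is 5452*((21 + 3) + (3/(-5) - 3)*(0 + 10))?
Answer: -65424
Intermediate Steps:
5452*((21 + 3) + (3/(-5) - 3)*(0 + 10)) = 5452*(24 + (3*(-⅕) - 3)*10) = 5452*(24 + (-⅗ - 3)*10) = 5452*(24 - 18/5*10) = 5452*(24 - 36) = 5452*(-12) = -65424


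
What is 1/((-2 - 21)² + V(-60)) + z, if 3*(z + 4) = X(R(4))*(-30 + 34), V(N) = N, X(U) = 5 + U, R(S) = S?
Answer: 3753/469 ≈ 8.0021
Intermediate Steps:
z = 8 (z = -4 + ((5 + 4)*(-30 + 34))/3 = -4 + (9*4)/3 = -4 + (⅓)*36 = -4 + 12 = 8)
1/((-2 - 21)² + V(-60)) + z = 1/((-2 - 21)² - 60) + 8 = 1/((-23)² - 60) + 8 = 1/(529 - 60) + 8 = 1/469 + 8 = 3753/469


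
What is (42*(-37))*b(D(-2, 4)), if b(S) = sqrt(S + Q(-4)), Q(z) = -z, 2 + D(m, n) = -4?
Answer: -1554*I*sqrt(2) ≈ -2197.7*I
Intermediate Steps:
D(m, n) = -6 (D(m, n) = -2 - 4 = -6)
b(S) = sqrt(4 + S) (b(S) = sqrt(S - 1*(-4)) = sqrt(S + 4) = sqrt(4 + S))
(42*(-37))*b(D(-2, 4)) = (42*(-37))*sqrt(4 - 6) = -1554*I*sqrt(2)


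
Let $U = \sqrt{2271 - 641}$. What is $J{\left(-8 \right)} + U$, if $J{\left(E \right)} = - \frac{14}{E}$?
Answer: $\frac{7}{4} + \sqrt{1630} \approx 42.123$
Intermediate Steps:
$U = \sqrt{1630} \approx 40.373$
$J{\left(-8 \right)} + U = - \frac{14}{-8} + \sqrt{1630} = \left(-14\right) \left(- \frac{1}{8}\right) + \sqrt{1630} = \frac{7}{4} + \sqrt{1630}$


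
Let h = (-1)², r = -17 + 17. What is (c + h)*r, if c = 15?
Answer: 0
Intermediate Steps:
r = 0
h = 1
(c + h)*r = (15 + 1)*0 = 16*0 = 0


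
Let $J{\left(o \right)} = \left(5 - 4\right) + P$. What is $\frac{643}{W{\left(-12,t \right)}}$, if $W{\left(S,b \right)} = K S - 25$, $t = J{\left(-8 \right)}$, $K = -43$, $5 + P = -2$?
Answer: $\frac{643}{491} \approx 1.3096$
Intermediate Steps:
$P = -7$ ($P = -5 - 2 = -7$)
$J{\left(o \right)} = -6$ ($J{\left(o \right)} = \left(5 - 4\right) - 7 = 1 - 7 = -6$)
$t = -6$
$W{\left(S,b \right)} = -25 - 43 S$ ($W{\left(S,b \right)} = - 43 S - 25 = -25 - 43 S$)
$\frac{643}{W{\left(-12,t \right)}} = \frac{643}{-25 - -516} = \frac{643}{-25 + 516} = \frac{643}{491}$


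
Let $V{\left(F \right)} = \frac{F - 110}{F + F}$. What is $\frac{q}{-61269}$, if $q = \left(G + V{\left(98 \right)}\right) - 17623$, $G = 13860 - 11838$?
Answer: $\frac{58804}{230937} \approx 0.25463$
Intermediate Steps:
$V{\left(F \right)} = \frac{-110 + F}{2 F}$
$G = 2022$
$q = - \frac{764452}{49}$ ($q = \left(2022 + \frac{-110 + 98}{2 \cdot 98}\right) - 17623 = \left(2022 + \frac{1}{2} \cdot \frac{1}{98} \left(-12\right)\right) - 17623 = \left(2022 - \frac{3}{49}\right) - 17623 = \frac{99075}{49} - 17623 = - \frac{764452}{49} \approx -15601.0$)
$\frac{q}{-61269} = - \frac{764452}{49 \left(-61269\right)} = \left(- \frac{764452}{49}\right) \left(- \frac{1}{61269}\right) = \frac{58804}{230937}$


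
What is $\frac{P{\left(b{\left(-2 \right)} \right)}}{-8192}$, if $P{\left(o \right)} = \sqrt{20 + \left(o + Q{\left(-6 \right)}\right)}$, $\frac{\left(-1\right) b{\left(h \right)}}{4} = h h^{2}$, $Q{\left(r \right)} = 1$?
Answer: $- \frac{\sqrt{53}}{8192} \approx -0.00088869$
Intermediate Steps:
$b{\left(h \right)} = - 4 h^{3}$ ($b{\left(h \right)} = - 4 h h^{2} = - 4 h^{3}$)
$P{\left(o \right)} = \sqrt{21 + o}$ ($P{\left(o \right)} = \sqrt{20 + \left(o + 1\right)} = \sqrt{20 + \left(1 + o\right)} = \sqrt{21 + o}$)
$\frac{P{\left(b{\left(-2 \right)} \right)}}{-8192} = \frac{\sqrt{21 - 4 \left(-2\right)^{3}}}{-8192} = \sqrt{21 - -32} \left(- \frac{1}{8192}\right) = \sqrt{21 + 32} \left(- \frac{1}{8192}\right) = \sqrt{53} \left(- \frac{1}{8192}\right) = - \frac{\sqrt{53}}{8192}$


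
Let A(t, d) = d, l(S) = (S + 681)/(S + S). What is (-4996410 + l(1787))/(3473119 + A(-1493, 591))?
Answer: -4464291718/3103759885 ≈ -1.4383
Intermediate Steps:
l(S) = (681 + S)/(2*S) (l(S) = (681 + S)/((2*S)) = (681 + S)*(1/(2*S)) = (681 + S)/(2*S))
(-4996410 + l(1787))/(3473119 + A(-1493, 591)) = (-4996410 + (½)*(681 + 1787)/1787)/(3473119 + 591) = (-4996410 + (½)*(1/1787)*2468)/3473710 = (-4996410 + 1234/1787)*(1/3473710) = -8928583436/1787*1/3473710 = -4464291718/3103759885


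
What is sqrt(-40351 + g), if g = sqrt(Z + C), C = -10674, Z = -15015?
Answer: sqrt(-40351 + I*sqrt(25689)) ≈ 0.3989 + 200.88*I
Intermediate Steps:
g = I*sqrt(25689) (g = sqrt(-15015 - 10674) = sqrt(-25689) = I*sqrt(25689) ≈ 160.28*I)
sqrt(-40351 + g) = sqrt(-40351 + I*sqrt(25689))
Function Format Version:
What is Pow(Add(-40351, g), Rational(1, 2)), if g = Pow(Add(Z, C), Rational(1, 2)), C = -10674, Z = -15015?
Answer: Pow(Add(-40351, Mul(I, Pow(25689, Rational(1, 2)))), Rational(1, 2)) ≈ Add(0.3989, Mul(200.88, I))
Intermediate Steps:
g = Mul(I, Pow(25689, Rational(1, 2))) (g = Pow(Add(-15015, -10674), Rational(1, 2)) = Pow(-25689, Rational(1, 2)) = Mul(I, Pow(25689, Rational(1, 2))) ≈ Mul(160.28, I))
Pow(Add(-40351, g), Rational(1, 2)) = Pow(Add(-40351, Mul(I, Pow(25689, Rational(1, 2)))), Rational(1, 2))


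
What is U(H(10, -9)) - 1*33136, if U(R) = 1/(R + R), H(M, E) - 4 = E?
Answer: -331361/10 ≈ -33136.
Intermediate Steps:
H(M, E) = 4 + E
U(R) = 1/(2*R)
U(H(10, -9)) - 1*33136 = 1/(2*(4 - 9)) - 1*33136 = (½)/(-5) - 33136 = (½)*(-⅕) - 33136 = -⅒ - 33136 = -331361/10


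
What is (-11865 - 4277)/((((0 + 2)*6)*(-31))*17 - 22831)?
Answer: 2306/4165 ≈ 0.55366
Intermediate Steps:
(-11865 - 4277)/((((0 + 2)*6)*(-31))*17 - 22831) = -16142/(((2*6)*(-31))*17 - 22831) = -16142/((12*(-31))*17 - 22831) = -16142/(-372*17 - 22831) = -16142/(-6324 - 22831) = -16142/(-29155) = -16142*(-1/29155) = 2306/4165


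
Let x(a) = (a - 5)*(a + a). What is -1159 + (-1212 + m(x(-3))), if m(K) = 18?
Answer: -2353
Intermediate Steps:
x(a) = 2*a*(-5 + a) (x(a) = (-5 + a)*(2*a) = 2*a*(-5 + a))
-1159 + (-1212 + m(x(-3))) = -1159 + (-1212 + 18) = -1159 - 1194 = -2353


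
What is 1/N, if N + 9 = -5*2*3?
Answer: -1/39 ≈ -0.025641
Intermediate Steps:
N = -39 (N = -9 - 5*2*3 = -9 - 10*3 = -9 - 30 = -39)
1/N = 1/(-39) = -1/39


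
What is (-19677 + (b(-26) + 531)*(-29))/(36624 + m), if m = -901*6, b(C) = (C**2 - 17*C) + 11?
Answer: -67817/31218 ≈ -2.1724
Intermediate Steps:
b(C) = 11 + C**2 - 17*C
m = -5406
(-19677 + (b(-26) + 531)*(-29))/(36624 + m) = (-19677 + ((11 + (-26)**2 - 17*(-26)) + 531)*(-29))/(36624 - 5406) = (-19677 + ((11 + 676 + 442) + 531)*(-29))/31218 = (-19677 + (1129 + 531)*(-29))*(1/31218) = (-19677 + 1660*(-29))*(1/31218) = (-19677 - 48140)*(1/31218) = -67817*1/31218 = -67817/31218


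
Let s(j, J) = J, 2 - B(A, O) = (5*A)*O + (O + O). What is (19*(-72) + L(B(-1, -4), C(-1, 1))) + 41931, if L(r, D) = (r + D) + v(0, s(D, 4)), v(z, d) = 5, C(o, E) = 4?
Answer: 40562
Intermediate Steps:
B(A, O) = 2 - 2*O - 5*A*O (B(A, O) = 2 - ((5*A)*O + (O + O)) = 2 - (5*A*O + 2*O) = 2 - (2*O + 5*A*O) = 2 + (-2*O - 5*A*O) = 2 - 2*O - 5*A*O)
L(r, D) = 5 + D + r (L(r, D) = (r + D) + 5 = (D + r) + 5 = 5 + D + r)
(19*(-72) + L(B(-1, -4), C(-1, 1))) + 41931 = (19*(-72) + (5 + 4 + (2 - 2*(-4) - 5*(-1)*(-4)))) + 41931 = (-1368 + (5 + 4 + (2 + 8 - 20))) + 41931 = (-1368 + (5 + 4 - 10)) + 41931 = (-1368 - 1) + 41931 = -1369 + 41931 = 40562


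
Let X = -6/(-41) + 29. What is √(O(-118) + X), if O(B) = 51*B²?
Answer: √1193767439/41 ≈ 842.71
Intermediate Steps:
X = 1195/41 (X = -6*(-1/41) + 29 = 6/41 + 29 = 1195/41 ≈ 29.146)
√(O(-118) + X) = √(51*(-118)² + 1195/41) = √(51*13924 + 1195/41) = √(710124 + 1195/41) = √(29116279/41) = √1193767439/41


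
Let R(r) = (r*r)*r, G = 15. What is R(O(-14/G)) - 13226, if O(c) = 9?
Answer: -12497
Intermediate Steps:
R(r) = r³ (R(r) = r²*r = r³)
R(O(-14/G)) - 13226 = 9³ - 13226 = 729 - 13226 = -12497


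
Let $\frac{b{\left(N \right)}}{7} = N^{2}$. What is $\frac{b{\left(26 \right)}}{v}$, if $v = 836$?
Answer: $\frac{1183}{209} \approx 5.6603$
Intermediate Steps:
$b{\left(N \right)} = 7 N^{2}$
$\frac{b{\left(26 \right)}}{v} = \frac{7 \cdot 26^{2}}{836} = 7 \cdot 676 \cdot \frac{1}{836} = 4732 \cdot \frac{1}{836} = \frac{1183}{209}$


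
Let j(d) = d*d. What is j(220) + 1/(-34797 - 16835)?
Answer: 2498988799/51632 ≈ 48400.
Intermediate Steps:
j(d) = d²
j(220) + 1/(-34797 - 16835) = 220² + 1/(-34797 - 16835) = 48400 + 1/(-51632) = 48400 - 1/51632 = 2498988799/51632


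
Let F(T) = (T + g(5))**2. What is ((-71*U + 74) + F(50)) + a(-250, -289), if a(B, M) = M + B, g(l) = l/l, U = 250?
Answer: -15614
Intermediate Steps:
g(l) = 1
a(B, M) = B + M
F(T) = (1 + T)**2 (F(T) = (T + 1)**2 = (1 + T)**2)
((-71*U + 74) + F(50)) + a(-250, -289) = ((-71*250 + 74) + (1 + 50)**2) + (-250 - 289) = ((-17750 + 74) + 51**2) - 539 = (-17676 + 2601) - 539 = -15075 - 539 = -15614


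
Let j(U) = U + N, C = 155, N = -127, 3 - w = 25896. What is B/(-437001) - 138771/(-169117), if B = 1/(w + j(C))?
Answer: 1568532896336032/1911534670796205 ≈ 0.82056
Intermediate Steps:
w = -25893 (w = 3 - 1*25896 = 3 - 25896 = -25893)
j(U) = -127 + U (j(U) = U - 127 = -127 + U)
B = -1/25865 (B = 1/(-25893 + (-127 + 155)) = 1/(-25893 + 28) = 1/(-25865) = -1/25865 ≈ -3.8662e-5)
B/(-437001) - 138771/(-169117) = -1/25865/(-437001) - 138771/(-169117) = -1/25865*(-1/437001) - 138771*(-1/169117) = 1/11303030865 + 138771/169117 = 1568532896336032/1911534670796205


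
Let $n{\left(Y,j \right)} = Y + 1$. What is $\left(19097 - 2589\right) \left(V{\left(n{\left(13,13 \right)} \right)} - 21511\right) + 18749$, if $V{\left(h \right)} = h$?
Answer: $-354853727$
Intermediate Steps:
$n{\left(Y,j \right)} = 1 + Y$
$\left(19097 - 2589\right) \left(V{\left(n{\left(13,13 \right)} \right)} - 21511\right) + 18749 = \left(19097 - 2589\right) \left(\left(1 + 13\right) - 21511\right) + 18749 = 16508 \left(14 - 21511\right) + 18749 = 16508 \left(-21497\right) + 18749 = -354872476 + 18749 = -354853727$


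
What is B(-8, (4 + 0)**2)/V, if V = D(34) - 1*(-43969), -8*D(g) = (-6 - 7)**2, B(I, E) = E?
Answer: 128/351583 ≈ 0.00036407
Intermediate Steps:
D(g) = -169/8 (D(g) = -(-6 - 7)**2/8 = -1/8*(-13)**2 = -1/8*169 = -169/8)
V = 351583/8 (V = -169/8 - 1*(-43969) = -169/8 + 43969 = 351583/8 ≈ 43948.)
B(-8, (4 + 0)**2)/V = (4 + 0)**2/(351583/8) = 4**2*(8/351583) = 16*(8/351583) = 128/351583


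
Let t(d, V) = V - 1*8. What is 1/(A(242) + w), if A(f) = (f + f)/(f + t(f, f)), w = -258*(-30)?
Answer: 119/921181 ≈ 0.00012918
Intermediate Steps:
t(d, V) = -8 + V (t(d, V) = V - 8 = -8 + V)
w = 7740
A(f) = 2*f/(-8 + 2*f) (A(f) = (f + f)/(f + (-8 + f)) = (2*f)/(-8 + 2*f) = 2*f/(-8 + 2*f))
1/(A(242) + w) = 1/(242/(-4 + 242) + 7740) = 1/(242/238 + 7740) = 1/(242*(1/238) + 7740) = 1/(121/119 + 7740) = 1/(921181/119) = 119/921181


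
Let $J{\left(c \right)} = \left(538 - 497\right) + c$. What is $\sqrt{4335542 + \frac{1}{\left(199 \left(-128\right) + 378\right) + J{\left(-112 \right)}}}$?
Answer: $\frac{\sqrt{2745600006605785}}{25165} \approx 2082.2$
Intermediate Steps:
$J{\left(c \right)} = 41 + c$
$\sqrt{4335542 + \frac{1}{\left(199 \left(-128\right) + 378\right) + J{\left(-112 \right)}}} = \sqrt{4335542 + \frac{1}{\left(199 \left(-128\right) + 378\right) + \left(41 - 112\right)}} = \sqrt{4335542 + \frac{1}{\left(-25472 + 378\right) - 71}} = \sqrt{4335542 + \frac{1}{-25094 - 71}} = \sqrt{4335542 + \frac{1}{-25165}} = \sqrt{4335542 - \frac{1}{25165}} = \sqrt{\frac{109103914429}{25165}} = \frac{\sqrt{2745600006605785}}{25165}$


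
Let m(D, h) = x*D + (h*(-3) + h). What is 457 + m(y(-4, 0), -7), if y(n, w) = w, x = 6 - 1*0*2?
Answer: 471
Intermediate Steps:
x = 6 (x = 6 + 0*2 = 6 + 0 = 6)
m(D, h) = -2*h + 6*D (m(D, h) = 6*D + (h*(-3) + h) = 6*D + (-3*h + h) = 6*D - 2*h = -2*h + 6*D)
457 + m(y(-4, 0), -7) = 457 + (-2*(-7) + 6*0) = 457 + (14 + 0) = 457 + 14 = 471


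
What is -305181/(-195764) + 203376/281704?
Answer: 15723050961/6893437732 ≈ 2.2809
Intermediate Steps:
-305181/(-195764) + 203376/281704 = -305181*(-1/195764) + 203376*(1/281704) = 305181/195764 + 25422/35213 = 15723050961/6893437732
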